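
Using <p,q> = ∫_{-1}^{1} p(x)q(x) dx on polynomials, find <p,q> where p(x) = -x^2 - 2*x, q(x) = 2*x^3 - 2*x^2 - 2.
<p,q> = 8/15

Expand the product: p(x)·q(x) = -2*x^5 - 2*x^4 + 4*x^3 + 2*x^2 + 4*x.
∫_{-1}^{1} of each monomial x^k gives [2/(k+1) if k even, 0 if k odd]. Integrating term-by-term (or equivalently evaluating the antiderivative F(x) = -x^6/3 - 2*x^5/5 + x^4 + 2*x^3/3 + 2*x^2 at the endpoints):
  F(1) − F(−1) = 44/15 − (12/5) = 8/15.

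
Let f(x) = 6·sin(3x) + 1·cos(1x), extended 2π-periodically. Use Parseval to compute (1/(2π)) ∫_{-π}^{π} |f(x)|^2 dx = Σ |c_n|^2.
Σ |c_n|^2 = 37/2

Expand |f|^2 and use orthogonality of {sin(nx), cos(mx)} on [-π, π]:
  ∫_{-π}^{π} sin(nx)^2 dx = π, ∫ cos(mx)^2 dx = π, and cross terms integrate to 0.
So ∫_{-π}^{π} f(x)^2 dx = 6^2 · π + 1^2 · π = (36 + 1)π.
Divide by 2π: (36 + 1)/2 = 37/2.
By Parseval, this equals Σ |c_n|^2.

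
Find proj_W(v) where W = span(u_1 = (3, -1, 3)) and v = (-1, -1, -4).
proj_W(v) = (-42/19, 14/19, -42/19)

Set up U = [u_1 | ... | u_1] ∈ R^(3×1). The projector onto W = col(U) is P = U (U^T U)^(-1) U^T.
Compute U^T U =
  [19],
and U^T v = (-14).
Solve U^T U · c = U^T v for the coefficients: c = (-14/19). The projection is proj_W(v) = U c.
Check: (v - proj_W(v)) · u_1 = 0  (should be 0).
Result: proj_W(v) = (-42/19, 14/19, -42/19).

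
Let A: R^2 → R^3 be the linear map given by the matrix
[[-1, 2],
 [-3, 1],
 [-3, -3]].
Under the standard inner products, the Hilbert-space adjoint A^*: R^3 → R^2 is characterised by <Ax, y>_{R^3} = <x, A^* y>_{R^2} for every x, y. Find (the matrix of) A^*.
A^* = A^T =
[[-1, -3, -3],
 [2, 1, -3]]

For real matrices with standard dot products, the defining identity <Ax, y> = <x, A^* y> gives (Ax)^T y = x^T (A^*) y, i.e. x^T A^T y = x^T (A^*) y. Since this holds for all x, y, we must have A^* = A^T. Therefore
A^* =
[[-1, -3, -3],
 [2, 1, -3]].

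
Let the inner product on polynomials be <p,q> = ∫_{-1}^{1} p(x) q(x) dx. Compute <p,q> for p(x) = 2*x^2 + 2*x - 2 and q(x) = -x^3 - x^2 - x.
<p,q> = -8/5

Expand the product: p(x)·q(x) = -2*x^5 - 4*x^4 - 2*x^3 + 2*x.
∫_{-1}^{1} of each monomial x^k gives [2/(k+1) if k even, 0 if k odd]. Integrating term-by-term (or equivalently evaluating the antiderivative F(x) = -x^6/3 - 4*x^5/5 - x^4/2 + x^2 at the endpoints):
  F(1) − F(−1) = -19/30 − (29/30) = -8/5.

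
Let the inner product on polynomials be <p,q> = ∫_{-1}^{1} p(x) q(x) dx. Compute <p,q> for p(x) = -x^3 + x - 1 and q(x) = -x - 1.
<p,q> = 26/15

Expand the product: p(x)·q(x) = x^4 + x^3 - x^2 + 1.
∫_{-1}^{1} of each monomial x^k gives [2/(k+1) if k even, 0 if k odd]. Integrating term-by-term (or equivalently evaluating the antiderivative F(x) = x^5/5 + x^4/4 - x^3/3 + x at the endpoints):
  F(1) − F(−1) = 67/60 − (-37/60) = 26/15.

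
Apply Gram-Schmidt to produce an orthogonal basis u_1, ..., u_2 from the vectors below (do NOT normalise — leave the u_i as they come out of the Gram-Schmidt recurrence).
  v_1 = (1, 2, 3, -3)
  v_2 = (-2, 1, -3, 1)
Orthogonal basis:
  u_1 = (1, 2, 3, -3)
  u_2 = (-34/23, 47/23, -33/23, -13/23)

Apply the Gram-Schmidt recurrence
  u_1 = v_1
  u_i = v_i − Σ_{j<i} ((v_i · u_j) / (u_j · u_j)) · u_j.

Step by step this gives:
  u_1 = (1, 2, 3, -3)
  u_2 = (-34/23, 47/23, -33/23, -13/23)

Orthogonality check:
  u_2 · u_1 = 0 (should be 0)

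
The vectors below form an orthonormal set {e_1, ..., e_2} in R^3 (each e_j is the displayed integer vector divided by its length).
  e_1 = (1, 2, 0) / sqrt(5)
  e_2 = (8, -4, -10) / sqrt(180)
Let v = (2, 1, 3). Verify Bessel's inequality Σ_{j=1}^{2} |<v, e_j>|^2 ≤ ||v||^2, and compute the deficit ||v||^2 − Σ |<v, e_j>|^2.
Σ |<v, e_j>|^2 = 5; ||v||^2 = 14; deficit = 9

Write each e_j = u_j / sqrt(<u_j, u_j>) where u_j is the displayed integer vector. Then <v, e_j> = <v, u_j> / sqrt(<u_j, u_j>), so |<v, e_j>|^2 = <v, u_j>^2 / <u_j, u_j>.
Coefficients: <v, e_1> = 4/sqrt(5), <v, e_2> = -18/sqrt(180).
Square and sum: Σ |<v, e_j>|^2 = 5.
Compute ||v||^2 = v·v = 14.
Deficit = 14 − 5 = 9 ≥ 0, confirming Bessel's inequality. (The deficit equals ||v − Σ <v,e_j> e_j||^2, the squared distance from v to span{e_j}.)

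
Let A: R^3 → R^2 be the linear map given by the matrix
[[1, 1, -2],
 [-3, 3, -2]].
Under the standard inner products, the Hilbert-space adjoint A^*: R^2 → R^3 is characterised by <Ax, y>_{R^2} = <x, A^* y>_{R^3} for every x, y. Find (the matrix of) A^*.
A^* = A^T =
[[1, -3],
 [1, 3],
 [-2, -2]]

For real matrices with standard dot products, the defining identity <Ax, y> = <x, A^* y> gives (Ax)^T y = x^T (A^*) y, i.e. x^T A^T y = x^T (A^*) y. Since this holds for all x, y, we must have A^* = A^T. Therefore
A^* =
[[1, -3],
 [1, 3],
 [-2, -2]].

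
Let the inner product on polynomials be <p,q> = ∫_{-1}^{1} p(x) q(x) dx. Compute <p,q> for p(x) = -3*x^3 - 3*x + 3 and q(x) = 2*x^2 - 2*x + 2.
<p,q> = 112/5

Expand the product: p(x)·q(x) = -6*x^5 + 6*x^4 - 12*x^3 + 12*x^2 - 12*x + 6.
∫_{-1}^{1} of each monomial x^k gives [2/(k+1) if k even, 0 if k odd]. Integrating term-by-term (or equivalently evaluating the antiderivative F(x) = -x^6 + 6*x^5/5 - 3*x^4 + 4*x^3 - 6*x^2 + 6*x at the endpoints):
  F(1) − F(−1) = 6/5 − (-106/5) = 112/5.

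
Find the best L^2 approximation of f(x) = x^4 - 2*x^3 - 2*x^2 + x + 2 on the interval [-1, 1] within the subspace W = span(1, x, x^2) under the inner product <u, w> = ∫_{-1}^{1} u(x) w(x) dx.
g(x) = -8*x^2/7 - x/5 + 67/35

The best approximation g ∈ W is the orthogonal projection of f onto W. Writing g = a_0 + a_1 x + a_2 x^2, the coefficients solve the normal equations G · a = b where
  G_{ij} = <φ_i, φ_j> and b_i = <f, φ_i>, with φ_0 = 1, φ_1 = x, φ_2 = x^2.
G =
  [2, 0, 2/3]
  [0, 2/3, 0]
  [2/3, 0, 2/5],
b = (46/15, -2/15, 86/105).
Solving gives a_0 = 67/35, a_1 = -1/5, a_2 = -8/7, so
  g(x) = -8*x^2/7 - x/5 + 67/35.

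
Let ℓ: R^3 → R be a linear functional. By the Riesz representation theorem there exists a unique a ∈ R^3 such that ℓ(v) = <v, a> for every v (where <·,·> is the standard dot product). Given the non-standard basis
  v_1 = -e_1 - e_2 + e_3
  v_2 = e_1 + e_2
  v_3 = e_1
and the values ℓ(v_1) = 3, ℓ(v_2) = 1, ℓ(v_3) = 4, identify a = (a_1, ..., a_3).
a = (4, -3, 4)

Write a = (a_1, ..., a_3) in the standard basis. For each basis vector v_i, ℓ(v_i) = <v_i, a> is a linear equation in the a_j's. Collect the n equations into a matrix system V a = ℓ, where row i of V is v_i (expressed in the standard basis). Since V is invertible (lower-triangular with 1s on the diagonal, up to permutation), solve by back-substitution:
  V =
[[-1, -1, 1],
 [1, 1, 0],
 [1, 0, 0]]
  V a = (3, 1, 4)
Solving gives a = (4, -3, 4).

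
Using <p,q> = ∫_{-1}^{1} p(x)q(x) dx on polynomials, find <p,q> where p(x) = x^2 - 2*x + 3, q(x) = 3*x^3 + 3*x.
<p,q> = -32/5

Expand the product: p(x)·q(x) = 3*x^5 - 6*x^4 + 12*x^3 - 6*x^2 + 9*x.
∫_{-1}^{1} of each monomial x^k gives [2/(k+1) if k even, 0 if k odd]. Integrating term-by-term (or equivalently evaluating the antiderivative F(x) = x^6/2 - 6*x^5/5 + 3*x^4 - 2*x^3 + 9*x^2/2 at the endpoints):
  F(1) − F(−1) = 24/5 − (56/5) = -32/5.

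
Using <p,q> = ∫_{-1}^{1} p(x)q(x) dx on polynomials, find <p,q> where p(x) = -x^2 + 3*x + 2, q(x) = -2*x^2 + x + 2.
<p,q> = 34/5

Expand the product: p(x)·q(x) = 2*x^4 - 7*x^3 - 3*x^2 + 8*x + 4.
∫_{-1}^{1} of each monomial x^k gives [2/(k+1) if k even, 0 if k odd]. Integrating term-by-term (or equivalently evaluating the antiderivative F(x) = 2*x^5/5 - 7*x^4/4 - x^3 + 4*x^2 + 4*x at the endpoints):
  F(1) − F(−1) = 113/20 − (-23/20) = 34/5.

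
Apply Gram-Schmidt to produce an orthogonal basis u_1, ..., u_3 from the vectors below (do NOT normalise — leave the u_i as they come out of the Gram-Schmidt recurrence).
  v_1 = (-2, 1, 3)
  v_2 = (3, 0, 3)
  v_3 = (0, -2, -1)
Orthogonal basis:
  u_1 = (-2, 1, 3)
  u_2 = (24/7, -3/14, 33/14)
  u_3 = (-1/3, -5/3, 1/3)

Apply the Gram-Schmidt recurrence
  u_1 = v_1
  u_i = v_i − Σ_{j<i} ((v_i · u_j) / (u_j · u_j)) · u_j.

Step by step this gives:
  u_1 = (-2, 1, 3)
  u_2 = (24/7, -3/14, 33/14)
  u_3 = (-1/3, -5/3, 1/3)

Orthogonality check:
  u_2 · u_1 = 0 (should be 0)
  u_3 · u_1 = 0 (should be 0)
  u_3 · u_2 = 0 (should be 0)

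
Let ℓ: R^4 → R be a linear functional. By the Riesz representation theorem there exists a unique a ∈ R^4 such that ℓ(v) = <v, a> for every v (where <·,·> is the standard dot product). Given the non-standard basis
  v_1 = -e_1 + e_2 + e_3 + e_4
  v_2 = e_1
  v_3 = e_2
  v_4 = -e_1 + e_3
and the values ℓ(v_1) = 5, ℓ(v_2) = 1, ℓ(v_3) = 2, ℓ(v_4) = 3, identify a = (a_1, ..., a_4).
a = (1, 2, 4, 0)

Write a = (a_1, ..., a_4) in the standard basis. For each basis vector v_i, ℓ(v_i) = <v_i, a> is a linear equation in the a_j's. Collect the n equations into a matrix system V a = ℓ, where row i of V is v_i (expressed in the standard basis). Since V is invertible (lower-triangular with 1s on the diagonal, up to permutation), solve by back-substitution:
  V =
[[-1, 1, 1, 1],
 [1, 0, 0, 0],
 [0, 1, 0, 0],
 [-1, 0, 1, 0]]
  V a = (5, 1, 2, 3)
Solving gives a = (1, 2, 4, 0).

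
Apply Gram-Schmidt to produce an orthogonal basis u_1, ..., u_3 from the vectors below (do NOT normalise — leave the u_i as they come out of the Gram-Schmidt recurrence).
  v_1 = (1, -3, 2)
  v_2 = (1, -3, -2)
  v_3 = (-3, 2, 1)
Orthogonal basis:
  u_1 = (1, -3, 2)
  u_2 = (4/7, -12/7, -20/7)
  u_3 = (-21/10, -7/10, 0)

Apply the Gram-Schmidt recurrence
  u_1 = v_1
  u_i = v_i − Σ_{j<i} ((v_i · u_j) / (u_j · u_j)) · u_j.

Step by step this gives:
  u_1 = (1, -3, 2)
  u_2 = (4/7, -12/7, -20/7)
  u_3 = (-21/10, -7/10, 0)

Orthogonality check:
  u_2 · u_1 = 0 (should be 0)
  u_3 · u_1 = 0 (should be 0)
  u_3 · u_2 = 0 (should be 0)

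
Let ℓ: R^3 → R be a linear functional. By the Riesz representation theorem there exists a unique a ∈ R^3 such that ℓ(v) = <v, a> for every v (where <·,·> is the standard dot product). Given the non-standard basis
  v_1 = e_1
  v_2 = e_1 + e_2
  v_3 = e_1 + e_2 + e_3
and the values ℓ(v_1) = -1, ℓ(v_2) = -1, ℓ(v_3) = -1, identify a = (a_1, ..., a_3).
a = (-1, 0, 0)

Write a = (a_1, ..., a_3) in the standard basis. For each basis vector v_i, ℓ(v_i) = <v_i, a> is a linear equation in the a_j's. Collect the n equations into a matrix system V a = ℓ, where row i of V is v_i (expressed in the standard basis). Since V is invertible (lower-triangular with 1s on the diagonal, up to permutation), solve by back-substitution:
  V =
[[1, 0, 0],
 [1, 1, 0],
 [1, 1, 1]]
  V a = (-1, -1, -1)
Solving gives a = (-1, 0, 0).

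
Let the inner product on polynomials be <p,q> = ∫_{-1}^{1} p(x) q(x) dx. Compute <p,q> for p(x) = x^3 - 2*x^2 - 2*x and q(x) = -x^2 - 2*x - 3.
<p,q> = 20/3

Expand the product: p(x)·q(x) = -x^5 + 3*x^3 + 10*x^2 + 6*x.
∫_{-1}^{1} of each monomial x^k gives [2/(k+1) if k even, 0 if k odd]. Integrating term-by-term (or equivalently evaluating the antiderivative F(x) = -x^6/6 + 3*x^4/4 + 10*x^3/3 + 3*x^2 at the endpoints):
  F(1) − F(−1) = 83/12 − (1/4) = 20/3.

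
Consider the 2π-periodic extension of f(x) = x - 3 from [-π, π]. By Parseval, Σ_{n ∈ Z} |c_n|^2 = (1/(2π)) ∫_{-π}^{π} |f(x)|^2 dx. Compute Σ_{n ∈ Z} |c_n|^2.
Σ |c_n|^2 = π^2/3 + 9

Expand and integrate term by term over [-π, π]:
  ∫ (x)^2 dx = 1·(2π^3/3); ∫ 2·1·(-3)·x dx = 0 (odd integrand); ∫ (-3)^2 dx = 9·2π.
So (1/(2π)) ∫_{-π}^{π} (x - 3)^2 dx = 1π^2/3 + 9 = π^2/3 + 9.
Parseval ⇒ Σ |c_n|^2 = π^2/3 + 9.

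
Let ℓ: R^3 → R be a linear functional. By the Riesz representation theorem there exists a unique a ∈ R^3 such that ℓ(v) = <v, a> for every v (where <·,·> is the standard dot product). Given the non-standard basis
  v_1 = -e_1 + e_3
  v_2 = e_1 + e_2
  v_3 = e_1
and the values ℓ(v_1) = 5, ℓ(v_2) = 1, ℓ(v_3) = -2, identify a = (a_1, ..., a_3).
a = (-2, 3, 3)

Write a = (a_1, ..., a_3) in the standard basis. For each basis vector v_i, ℓ(v_i) = <v_i, a> is a linear equation in the a_j's. Collect the n equations into a matrix system V a = ℓ, where row i of V is v_i (expressed in the standard basis). Since V is invertible (lower-triangular with 1s on the diagonal, up to permutation), solve by back-substitution:
  V =
[[-1, 0, 1],
 [1, 1, 0],
 [1, 0, 0]]
  V a = (5, 1, -2)
Solving gives a = (-2, 3, 3).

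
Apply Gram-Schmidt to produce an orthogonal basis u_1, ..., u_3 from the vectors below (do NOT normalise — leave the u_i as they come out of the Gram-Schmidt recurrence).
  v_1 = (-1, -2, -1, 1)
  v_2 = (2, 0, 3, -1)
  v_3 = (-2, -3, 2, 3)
Orthogonal basis:
  u_1 = (-1, -2, -1, 1)
  u_2 = (8/7, -12/7, 15/7, -1/7)
  u_3 = (-49/31, 27/31, 103/62, 113/62)

Apply the Gram-Schmidt recurrence
  u_1 = v_1
  u_i = v_i − Σ_{j<i} ((v_i · u_j) / (u_j · u_j)) · u_j.

Step by step this gives:
  u_1 = (-1, -2, -1, 1)
  u_2 = (8/7, -12/7, 15/7, -1/7)
  u_3 = (-49/31, 27/31, 103/62, 113/62)

Orthogonality check:
  u_2 · u_1 = 0 (should be 0)
  u_3 · u_1 = 0 (should be 0)
  u_3 · u_2 = 0 (should be 0)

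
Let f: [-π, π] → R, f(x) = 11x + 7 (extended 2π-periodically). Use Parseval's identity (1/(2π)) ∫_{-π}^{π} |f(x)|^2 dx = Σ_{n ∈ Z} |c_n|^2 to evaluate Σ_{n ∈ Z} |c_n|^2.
Σ |c_n|^2 = 121π^2/3 + 49

Expand and integrate term by term over [-π, π]:
  ∫ (11x)^2 dx = 121·(2π^3/3); ∫ 2·11·(7)·x dx = 0 (odd integrand); ∫ 7^2 dx = 49·2π.
So (1/(2π)) ∫_{-π}^{π} (11x + 7)^2 dx = 121π^2/3 + 49 = 121π^2/3 + 49.
Parseval ⇒ Σ |c_n|^2 = 121π^2/3 + 49.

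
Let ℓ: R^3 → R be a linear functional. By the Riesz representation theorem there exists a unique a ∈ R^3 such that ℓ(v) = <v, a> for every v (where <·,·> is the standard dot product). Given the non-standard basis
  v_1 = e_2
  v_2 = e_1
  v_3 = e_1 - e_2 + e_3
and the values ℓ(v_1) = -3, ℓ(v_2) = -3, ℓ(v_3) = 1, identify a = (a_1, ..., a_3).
a = (-3, -3, 1)

Write a = (a_1, ..., a_3) in the standard basis. For each basis vector v_i, ℓ(v_i) = <v_i, a> is a linear equation in the a_j's. Collect the n equations into a matrix system V a = ℓ, where row i of V is v_i (expressed in the standard basis). Since V is invertible (lower-triangular with 1s on the diagonal, up to permutation), solve by back-substitution:
  V =
[[0, 1, 0],
 [1, 0, 0],
 [1, -1, 1]]
  V a = (-3, -3, 1)
Solving gives a = (-3, -3, 1).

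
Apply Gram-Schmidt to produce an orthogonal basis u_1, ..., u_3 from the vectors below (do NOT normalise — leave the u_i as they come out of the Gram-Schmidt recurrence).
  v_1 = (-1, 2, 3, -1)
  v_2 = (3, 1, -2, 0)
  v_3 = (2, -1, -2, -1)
Orthogonal basis:
  u_1 = (-1, 2, 3, -1)
  u_2 = (38/15, 29/15, -3/5, -7/15)
  u_3 = (43/161, -107/161, 11/161, -32/23)

Apply the Gram-Schmidt recurrence
  u_1 = v_1
  u_i = v_i − Σ_{j<i} ((v_i · u_j) / (u_j · u_j)) · u_j.

Step by step this gives:
  u_1 = (-1, 2, 3, -1)
  u_2 = (38/15, 29/15, -3/5, -7/15)
  u_3 = (43/161, -107/161, 11/161, -32/23)

Orthogonality check:
  u_2 · u_1 = 0 (should be 0)
  u_3 · u_1 = 0 (should be 0)
  u_3 · u_2 = 0 (should be 0)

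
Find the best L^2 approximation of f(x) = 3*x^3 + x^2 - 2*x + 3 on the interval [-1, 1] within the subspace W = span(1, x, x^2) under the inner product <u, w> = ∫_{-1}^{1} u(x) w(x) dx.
g(x) = x^2 - x/5 + 3

The best approximation g ∈ W is the orthogonal projection of f onto W. Writing g = a_0 + a_1 x + a_2 x^2, the coefficients solve the normal equations G · a = b where
  G_{ij} = <φ_i, φ_j> and b_i = <f, φ_i>, with φ_0 = 1, φ_1 = x, φ_2 = x^2.
G =
  [2, 0, 2/3]
  [0, 2/3, 0]
  [2/3, 0, 2/5],
b = (20/3, -2/15, 12/5).
Solving gives a_0 = 3, a_1 = -1/5, a_2 = 1, so
  g(x) = x^2 - x/5 + 3.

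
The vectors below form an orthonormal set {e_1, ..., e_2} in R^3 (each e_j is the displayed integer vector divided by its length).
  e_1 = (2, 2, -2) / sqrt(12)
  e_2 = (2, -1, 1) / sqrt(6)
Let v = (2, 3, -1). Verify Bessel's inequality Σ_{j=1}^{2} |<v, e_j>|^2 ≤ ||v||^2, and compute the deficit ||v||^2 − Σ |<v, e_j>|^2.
Σ |<v, e_j>|^2 = 12; ||v||^2 = 14; deficit = 2

Write each e_j = u_j / sqrt(<u_j, u_j>) where u_j is the displayed integer vector. Then <v, e_j> = <v, u_j> / sqrt(<u_j, u_j>), so |<v, e_j>|^2 = <v, u_j>^2 / <u_j, u_j>.
Coefficients: <v, e_1> = 12/sqrt(12), <v, e_2> = 0/sqrt(6).
Square and sum: Σ |<v, e_j>|^2 = 12.
Compute ||v||^2 = v·v = 14.
Deficit = 14 − 12 = 2 ≥ 0, confirming Bessel's inequality. (The deficit equals ||v − Σ <v,e_j> e_j||^2, the squared distance from v to span{e_j}.)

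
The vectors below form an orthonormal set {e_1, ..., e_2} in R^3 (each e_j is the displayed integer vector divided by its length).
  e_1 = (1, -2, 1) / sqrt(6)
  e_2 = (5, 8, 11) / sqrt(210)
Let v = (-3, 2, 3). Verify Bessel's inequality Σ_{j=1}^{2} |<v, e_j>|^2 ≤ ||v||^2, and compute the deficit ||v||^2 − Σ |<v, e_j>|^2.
Σ |<v, e_j>|^2 = 286/35; ||v||^2 = 22; deficit = 484/35

Write each e_j = u_j / sqrt(<u_j, u_j>) where u_j is the displayed integer vector. Then <v, e_j> = <v, u_j> / sqrt(<u_j, u_j>), so |<v, e_j>|^2 = <v, u_j>^2 / <u_j, u_j>.
Coefficients: <v, e_1> = -4/sqrt(6), <v, e_2> = 34/sqrt(210).
Square and sum: Σ |<v, e_j>|^2 = 286/35.
Compute ||v||^2 = v·v = 22.
Deficit = 22 − 286/35 = 484/35 ≥ 0, confirming Bessel's inequality. (The deficit equals ||v − Σ <v,e_j> e_j||^2, the squared distance from v to span{e_j}.)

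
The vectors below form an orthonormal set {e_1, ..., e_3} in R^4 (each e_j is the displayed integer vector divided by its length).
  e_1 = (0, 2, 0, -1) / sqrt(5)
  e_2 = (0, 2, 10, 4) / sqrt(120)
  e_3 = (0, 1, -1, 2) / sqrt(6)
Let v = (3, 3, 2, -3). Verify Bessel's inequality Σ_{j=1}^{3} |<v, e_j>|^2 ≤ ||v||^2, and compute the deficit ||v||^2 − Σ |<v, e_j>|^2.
Σ |<v, e_j>|^2 = 22; ||v||^2 = 31; deficit = 9

Write each e_j = u_j / sqrt(<u_j, u_j>) where u_j is the displayed integer vector. Then <v, e_j> = <v, u_j> / sqrt(<u_j, u_j>), so |<v, e_j>|^2 = <v, u_j>^2 / <u_j, u_j>.
Coefficients: <v, e_1> = 9/sqrt(5), <v, e_2> = 14/sqrt(120), <v, e_3> = -5/sqrt(6).
Square and sum: Σ |<v, e_j>|^2 = 22.
Compute ||v||^2 = v·v = 31.
Deficit = 31 − 22 = 9 ≥ 0, confirming Bessel's inequality. (The deficit equals ||v − Σ <v,e_j> e_j||^2, the squared distance from v to span{e_j}.)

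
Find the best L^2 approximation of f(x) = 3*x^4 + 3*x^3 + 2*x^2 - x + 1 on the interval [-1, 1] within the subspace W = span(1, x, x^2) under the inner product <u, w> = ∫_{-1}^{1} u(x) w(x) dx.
g(x) = 32*x^2/7 + 4*x/5 + 26/35

The best approximation g ∈ W is the orthogonal projection of f onto W. Writing g = a_0 + a_1 x + a_2 x^2, the coefficients solve the normal equations G · a = b where
  G_{ij} = <φ_i, φ_j> and b_i = <f, φ_i>, with φ_0 = 1, φ_1 = x, φ_2 = x^2.
G =
  [2, 0, 2/3]
  [0, 2/3, 0]
  [2/3, 0, 2/5],
b = (68/15, 8/15, 244/105).
Solving gives a_0 = 26/35, a_1 = 4/5, a_2 = 32/7, so
  g(x) = 32*x^2/7 + 4*x/5 + 26/35.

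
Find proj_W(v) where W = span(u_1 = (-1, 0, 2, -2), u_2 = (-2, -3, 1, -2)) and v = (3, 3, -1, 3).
proj_W(v) = (121/49, 165/49, -11/7, 132/49)

Set up U = [u_1 | ... | u_2] ∈ R^(4×2). The projector onto W = col(U) is P = U (U^T U)^(-1) U^T.
Compute U^T U =
  [9, 8]
  [8, 18],
and U^T v = (-11, -22).
Solve U^T U · c = U^T v for the coefficients: c = (-11/49, -55/49). The projection is proj_W(v) = U c.
Check: (v - proj_W(v)) · u_1 = 0  (should be 0).
Check: (v - proj_W(v)) · u_2 = 0  (should be 0).
Result: proj_W(v) = (121/49, 165/49, -11/7, 132/49).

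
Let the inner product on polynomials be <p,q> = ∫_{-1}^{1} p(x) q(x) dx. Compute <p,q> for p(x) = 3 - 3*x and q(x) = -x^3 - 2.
<p,q> = -54/5

Expand the product: p(x)·q(x) = 3*x^4 - 3*x^3 + 6*x - 6.
∫_{-1}^{1} of each monomial x^k gives [2/(k+1) if k even, 0 if k odd]. Integrating term-by-term (or equivalently evaluating the antiderivative F(x) = 3*x^5/5 - 3*x^4/4 + 3*x^2 - 6*x at the endpoints):
  F(1) − F(−1) = -63/20 − (153/20) = -54/5.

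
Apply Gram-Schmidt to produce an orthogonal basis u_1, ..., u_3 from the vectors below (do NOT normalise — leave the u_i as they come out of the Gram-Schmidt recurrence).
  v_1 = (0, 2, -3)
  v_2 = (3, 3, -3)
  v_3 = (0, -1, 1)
Orthogonal basis:
  u_1 = (0, 2, -3)
  u_2 = (3, 9/13, 6/13)
  u_3 = (1/14, -3/14, -1/7)

Apply the Gram-Schmidt recurrence
  u_1 = v_1
  u_i = v_i − Σ_{j<i} ((v_i · u_j) / (u_j · u_j)) · u_j.

Step by step this gives:
  u_1 = (0, 2, -3)
  u_2 = (3, 9/13, 6/13)
  u_3 = (1/14, -3/14, -1/7)

Orthogonality check:
  u_2 · u_1 = 0 (should be 0)
  u_3 · u_1 = 0 (should be 0)
  u_3 · u_2 = 0 (should be 0)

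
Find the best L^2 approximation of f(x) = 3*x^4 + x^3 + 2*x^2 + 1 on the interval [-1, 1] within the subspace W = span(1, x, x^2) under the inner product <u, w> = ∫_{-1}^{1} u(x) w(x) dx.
g(x) = 32*x^2/7 + 3*x/5 + 26/35

The best approximation g ∈ W is the orthogonal projection of f onto W. Writing g = a_0 + a_1 x + a_2 x^2, the coefficients solve the normal equations G · a = b where
  G_{ij} = <φ_i, φ_j> and b_i = <f, φ_i>, with φ_0 = 1, φ_1 = x, φ_2 = x^2.
G =
  [2, 0, 2/3]
  [0, 2/3, 0]
  [2/3, 0, 2/5],
b = (68/15, 2/5, 244/105).
Solving gives a_0 = 26/35, a_1 = 3/5, a_2 = 32/7, so
  g(x) = 32*x^2/7 + 3*x/5 + 26/35.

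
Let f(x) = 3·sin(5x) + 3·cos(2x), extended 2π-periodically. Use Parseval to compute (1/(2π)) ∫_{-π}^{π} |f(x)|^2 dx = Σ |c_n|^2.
Σ |c_n|^2 = 9

Expand |f|^2 and use orthogonality of {sin(nx), cos(mx)} on [-π, π]:
  ∫_{-π}^{π} sin(nx)^2 dx = π, ∫ cos(mx)^2 dx = π, and cross terms integrate to 0.
So ∫_{-π}^{π} f(x)^2 dx = 3^2 · π + 3^2 · π = (9 + 9)π.
Divide by 2π: (9 + 9)/2 = 9.
By Parseval, this equals Σ |c_n|^2.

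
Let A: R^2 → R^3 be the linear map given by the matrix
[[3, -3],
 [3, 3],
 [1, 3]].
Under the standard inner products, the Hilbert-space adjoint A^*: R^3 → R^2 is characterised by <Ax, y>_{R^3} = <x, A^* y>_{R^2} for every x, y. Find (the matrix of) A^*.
A^* = A^T =
[[3, 3, 1],
 [-3, 3, 3]]

For real matrices with standard dot products, the defining identity <Ax, y> = <x, A^* y> gives (Ax)^T y = x^T (A^*) y, i.e. x^T A^T y = x^T (A^*) y. Since this holds for all x, y, we must have A^* = A^T. Therefore
A^* =
[[3, 3, 1],
 [-3, 3, 3]].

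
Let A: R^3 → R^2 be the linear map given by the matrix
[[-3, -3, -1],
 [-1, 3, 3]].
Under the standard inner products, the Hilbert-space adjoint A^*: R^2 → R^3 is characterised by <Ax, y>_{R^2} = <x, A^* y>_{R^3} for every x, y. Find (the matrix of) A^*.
A^* = A^T =
[[-3, -1],
 [-3, 3],
 [-1, 3]]

For real matrices with standard dot products, the defining identity <Ax, y> = <x, A^* y> gives (Ax)^T y = x^T (A^*) y, i.e. x^T A^T y = x^T (A^*) y. Since this holds for all x, y, we must have A^* = A^T. Therefore
A^* =
[[-3, -1],
 [-3, 3],
 [-1, 3]].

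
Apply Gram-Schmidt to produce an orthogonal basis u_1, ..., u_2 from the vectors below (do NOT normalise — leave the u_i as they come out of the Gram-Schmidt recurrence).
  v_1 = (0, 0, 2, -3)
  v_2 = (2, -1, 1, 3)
Orthogonal basis:
  u_1 = (0, 0, 2, -3)
  u_2 = (2, -1, 27/13, 18/13)

Apply the Gram-Schmidt recurrence
  u_1 = v_1
  u_i = v_i − Σ_{j<i} ((v_i · u_j) / (u_j · u_j)) · u_j.

Step by step this gives:
  u_1 = (0, 0, 2, -3)
  u_2 = (2, -1, 27/13, 18/13)

Orthogonality check:
  u_2 · u_1 = 0 (should be 0)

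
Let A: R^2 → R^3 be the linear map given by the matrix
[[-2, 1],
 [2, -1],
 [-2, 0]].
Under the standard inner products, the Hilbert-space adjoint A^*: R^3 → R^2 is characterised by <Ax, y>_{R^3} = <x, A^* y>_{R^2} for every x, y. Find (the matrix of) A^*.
A^* = A^T =
[[-2, 2, -2],
 [1, -1, 0]]

For real matrices with standard dot products, the defining identity <Ax, y> = <x, A^* y> gives (Ax)^T y = x^T (A^*) y, i.e. x^T A^T y = x^T (A^*) y. Since this holds for all x, y, we must have A^* = A^T. Therefore
A^* =
[[-2, 2, -2],
 [1, -1, 0]].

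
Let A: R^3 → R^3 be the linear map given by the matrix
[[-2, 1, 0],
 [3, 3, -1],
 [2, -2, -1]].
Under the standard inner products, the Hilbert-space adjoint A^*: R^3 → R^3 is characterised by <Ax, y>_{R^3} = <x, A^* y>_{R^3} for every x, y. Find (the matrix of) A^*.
A^* = A^T =
[[-2, 3, 2],
 [1, 3, -2],
 [0, -1, -1]]

For real matrices with standard dot products, the defining identity <Ax, y> = <x, A^* y> gives (Ax)^T y = x^T (A^*) y, i.e. x^T A^T y = x^T (A^*) y. Since this holds for all x, y, we must have A^* = A^T. Therefore
A^* =
[[-2, 3, 2],
 [1, 3, -2],
 [0, -1, -1]].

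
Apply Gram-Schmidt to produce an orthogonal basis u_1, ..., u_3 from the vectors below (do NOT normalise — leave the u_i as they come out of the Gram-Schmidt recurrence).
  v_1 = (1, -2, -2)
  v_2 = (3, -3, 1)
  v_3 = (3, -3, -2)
Orthogonal basis:
  u_1 = (1, -2, -2)
  u_2 = (20/9, -13/9, 23/9)
  u_3 = (36/61, 63/122, -27/122)

Apply the Gram-Schmidt recurrence
  u_1 = v_1
  u_i = v_i − Σ_{j<i} ((v_i · u_j) / (u_j · u_j)) · u_j.

Step by step this gives:
  u_1 = (1, -2, -2)
  u_2 = (20/9, -13/9, 23/9)
  u_3 = (36/61, 63/122, -27/122)

Orthogonality check:
  u_2 · u_1 = 0 (should be 0)
  u_3 · u_1 = 0 (should be 0)
  u_3 · u_2 = 0 (should be 0)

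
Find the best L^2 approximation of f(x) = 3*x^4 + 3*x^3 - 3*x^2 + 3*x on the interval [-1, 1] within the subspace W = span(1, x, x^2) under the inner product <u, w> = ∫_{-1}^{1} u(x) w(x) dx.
g(x) = -3*x^2/7 + 24*x/5 - 9/35

The best approximation g ∈ W is the orthogonal projection of f onto W. Writing g = a_0 + a_1 x + a_2 x^2, the coefficients solve the normal equations G · a = b where
  G_{ij} = <φ_i, φ_j> and b_i = <f, φ_i>, with φ_0 = 1, φ_1 = x, φ_2 = x^2.
G =
  [2, 0, 2/3]
  [0, 2/3, 0]
  [2/3, 0, 2/5],
b = (-4/5, 16/5, -12/35).
Solving gives a_0 = -9/35, a_1 = 24/5, a_2 = -3/7, so
  g(x) = -3*x^2/7 + 24*x/5 - 9/35.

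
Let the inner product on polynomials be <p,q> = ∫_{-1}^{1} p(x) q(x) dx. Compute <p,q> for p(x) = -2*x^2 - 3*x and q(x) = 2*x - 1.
<p,q> = -8/3

Expand the product: p(x)·q(x) = -4*x^3 - 4*x^2 + 3*x.
∫_{-1}^{1} of each monomial x^k gives [2/(k+1) if k even, 0 if k odd]. Integrating term-by-term (or equivalently evaluating the antiderivative F(x) = -x^4 - 4*x^3/3 + 3*x^2/2 at the endpoints):
  F(1) − F(−1) = -5/6 − (11/6) = -8/3.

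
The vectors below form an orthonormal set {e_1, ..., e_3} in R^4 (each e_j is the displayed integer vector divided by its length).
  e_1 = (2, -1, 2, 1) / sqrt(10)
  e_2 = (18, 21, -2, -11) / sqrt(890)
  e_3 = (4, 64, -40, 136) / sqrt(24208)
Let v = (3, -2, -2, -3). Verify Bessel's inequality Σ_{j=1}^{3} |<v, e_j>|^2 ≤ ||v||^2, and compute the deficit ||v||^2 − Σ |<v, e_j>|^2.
Σ |<v, e_j>|^2 = 186/17; ||v||^2 = 26; deficit = 256/17

Write each e_j = u_j / sqrt(<u_j, u_j>) where u_j is the displayed integer vector. Then <v, e_j> = <v, u_j> / sqrt(<u_j, u_j>), so |<v, e_j>|^2 = <v, u_j>^2 / <u_j, u_j>.
Coefficients: <v, e_1> = 1/sqrt(10), <v, e_2> = 49/sqrt(890), <v, e_3> = -444/sqrt(24208).
Square and sum: Σ |<v, e_j>|^2 = 186/17.
Compute ||v||^2 = v·v = 26.
Deficit = 26 − 186/17 = 256/17 ≥ 0, confirming Bessel's inequality. (The deficit equals ||v − Σ <v,e_j> e_j||^2, the squared distance from v to span{e_j}.)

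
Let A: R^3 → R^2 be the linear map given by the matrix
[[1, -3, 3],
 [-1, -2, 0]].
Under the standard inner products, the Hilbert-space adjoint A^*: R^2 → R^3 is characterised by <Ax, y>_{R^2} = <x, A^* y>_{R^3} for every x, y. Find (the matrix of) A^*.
A^* = A^T =
[[1, -1],
 [-3, -2],
 [3, 0]]

For real matrices with standard dot products, the defining identity <Ax, y> = <x, A^* y> gives (Ax)^T y = x^T (A^*) y, i.e. x^T A^T y = x^T (A^*) y. Since this holds for all x, y, we must have A^* = A^T. Therefore
A^* =
[[1, -1],
 [-3, -2],
 [3, 0]].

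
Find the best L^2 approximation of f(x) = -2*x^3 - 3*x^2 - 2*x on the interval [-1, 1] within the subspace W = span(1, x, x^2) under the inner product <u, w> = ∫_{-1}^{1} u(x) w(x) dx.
g(x) = -3*x^2 - 16*x/5

The best approximation g ∈ W is the orthogonal projection of f onto W. Writing g = a_0 + a_1 x + a_2 x^2, the coefficients solve the normal equations G · a = b where
  G_{ij} = <φ_i, φ_j> and b_i = <f, φ_i>, with φ_0 = 1, φ_1 = x, φ_2 = x^2.
G =
  [2, 0, 2/3]
  [0, 2/3, 0]
  [2/3, 0, 2/5],
b = (-2, -32/15, -6/5).
Solving gives a_0 = 0, a_1 = -16/5, a_2 = -3, so
  g(x) = -3*x^2 - 16*x/5.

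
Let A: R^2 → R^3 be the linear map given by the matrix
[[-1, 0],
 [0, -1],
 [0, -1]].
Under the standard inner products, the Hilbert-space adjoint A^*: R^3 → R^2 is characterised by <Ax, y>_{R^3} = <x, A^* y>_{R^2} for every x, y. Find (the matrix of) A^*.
A^* = A^T =
[[-1, 0, 0],
 [0, -1, -1]]

For real matrices with standard dot products, the defining identity <Ax, y> = <x, A^* y> gives (Ax)^T y = x^T (A^*) y, i.e. x^T A^T y = x^T (A^*) y. Since this holds for all x, y, we must have A^* = A^T. Therefore
A^* =
[[-1, 0, 0],
 [0, -1, -1]].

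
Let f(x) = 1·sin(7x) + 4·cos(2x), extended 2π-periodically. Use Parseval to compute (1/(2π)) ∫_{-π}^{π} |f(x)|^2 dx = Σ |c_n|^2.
Σ |c_n|^2 = 17/2

Expand |f|^2 and use orthogonality of {sin(nx), cos(mx)} on [-π, π]:
  ∫_{-π}^{π} sin(nx)^2 dx = π, ∫ cos(mx)^2 dx = π, and cross terms integrate to 0.
So ∫_{-π}^{π} f(x)^2 dx = 1^2 · π + 4^2 · π = (1 + 16)π.
Divide by 2π: (1 + 16)/2 = 17/2.
By Parseval, this equals Σ |c_n|^2.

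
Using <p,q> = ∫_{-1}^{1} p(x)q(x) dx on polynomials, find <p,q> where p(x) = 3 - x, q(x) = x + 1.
<p,q> = 16/3

Expand the product: p(x)·q(x) = -x^2 + 2*x + 3.
∫_{-1}^{1} of each monomial x^k gives [2/(k+1) if k even, 0 if k odd]. Integrating term-by-term (or equivalently evaluating the antiderivative F(x) = -x^3/3 + x^2 + 3*x at the endpoints):
  F(1) − F(−1) = 11/3 − (-5/3) = 16/3.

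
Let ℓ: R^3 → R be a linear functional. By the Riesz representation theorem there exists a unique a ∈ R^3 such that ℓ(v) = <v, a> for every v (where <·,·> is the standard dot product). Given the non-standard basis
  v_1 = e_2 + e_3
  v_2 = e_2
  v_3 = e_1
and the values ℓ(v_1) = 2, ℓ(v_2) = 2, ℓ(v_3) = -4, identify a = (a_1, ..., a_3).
a = (-4, 2, 0)

Write a = (a_1, ..., a_3) in the standard basis. For each basis vector v_i, ℓ(v_i) = <v_i, a> is a linear equation in the a_j's. Collect the n equations into a matrix system V a = ℓ, where row i of V is v_i (expressed in the standard basis). Since V is invertible (lower-triangular with 1s on the diagonal, up to permutation), solve by back-substitution:
  V =
[[0, 1, 1],
 [0, 1, 0],
 [1, 0, 0]]
  V a = (2, 2, -4)
Solving gives a = (-4, 2, 0).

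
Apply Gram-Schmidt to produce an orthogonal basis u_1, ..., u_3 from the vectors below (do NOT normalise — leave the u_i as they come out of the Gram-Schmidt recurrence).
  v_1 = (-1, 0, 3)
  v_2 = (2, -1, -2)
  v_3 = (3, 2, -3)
Orthogonal basis:
  u_1 = (-1, 0, 3)
  u_2 = (6/5, -1, 2/5)
  u_3 = (21/13, 28/13, 7/13)

Apply the Gram-Schmidt recurrence
  u_1 = v_1
  u_i = v_i − Σ_{j<i} ((v_i · u_j) / (u_j · u_j)) · u_j.

Step by step this gives:
  u_1 = (-1, 0, 3)
  u_2 = (6/5, -1, 2/5)
  u_3 = (21/13, 28/13, 7/13)

Orthogonality check:
  u_2 · u_1 = 0 (should be 0)
  u_3 · u_1 = 0 (should be 0)
  u_3 · u_2 = 0 (should be 0)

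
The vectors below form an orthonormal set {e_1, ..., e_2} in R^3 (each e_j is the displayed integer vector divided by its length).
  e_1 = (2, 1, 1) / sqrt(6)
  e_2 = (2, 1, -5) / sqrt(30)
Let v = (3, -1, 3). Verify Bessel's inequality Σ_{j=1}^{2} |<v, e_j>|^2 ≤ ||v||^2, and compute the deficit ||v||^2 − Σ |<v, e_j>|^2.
Σ |<v, e_j>|^2 = 14; ||v||^2 = 19; deficit = 5

Write each e_j = u_j / sqrt(<u_j, u_j>) where u_j is the displayed integer vector. Then <v, e_j> = <v, u_j> / sqrt(<u_j, u_j>), so |<v, e_j>|^2 = <v, u_j>^2 / <u_j, u_j>.
Coefficients: <v, e_1> = 8/sqrt(6), <v, e_2> = -10/sqrt(30).
Square and sum: Σ |<v, e_j>|^2 = 14.
Compute ||v||^2 = v·v = 19.
Deficit = 19 − 14 = 5 ≥ 0, confirming Bessel's inequality. (The deficit equals ||v − Σ <v,e_j> e_j||^2, the squared distance from v to span{e_j}.)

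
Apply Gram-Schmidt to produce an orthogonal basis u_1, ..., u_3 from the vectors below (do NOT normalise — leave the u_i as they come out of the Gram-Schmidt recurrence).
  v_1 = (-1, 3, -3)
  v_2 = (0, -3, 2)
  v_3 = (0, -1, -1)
Orthogonal basis:
  u_1 = (-1, 3, -3)
  u_2 = (-15/19, -12/19, -7/19)
  u_3 = (15/22, -5/11, -15/22)

Apply the Gram-Schmidt recurrence
  u_1 = v_1
  u_i = v_i − Σ_{j<i} ((v_i · u_j) / (u_j · u_j)) · u_j.

Step by step this gives:
  u_1 = (-1, 3, -3)
  u_2 = (-15/19, -12/19, -7/19)
  u_3 = (15/22, -5/11, -15/22)

Orthogonality check:
  u_2 · u_1 = 0 (should be 0)
  u_3 · u_1 = 0 (should be 0)
  u_3 · u_2 = 0 (should be 0)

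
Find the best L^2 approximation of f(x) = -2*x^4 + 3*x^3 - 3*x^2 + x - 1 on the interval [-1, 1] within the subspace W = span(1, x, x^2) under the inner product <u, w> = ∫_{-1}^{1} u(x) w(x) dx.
g(x) = -33*x^2/7 + 14*x/5 - 29/35

The best approximation g ∈ W is the orthogonal projection of f onto W. Writing g = a_0 + a_1 x + a_2 x^2, the coefficients solve the normal equations G · a = b where
  G_{ij} = <φ_i, φ_j> and b_i = <f, φ_i>, with φ_0 = 1, φ_1 = x, φ_2 = x^2.
G =
  [2, 0, 2/3]
  [0, 2/3, 0]
  [2/3, 0, 2/5],
b = (-24/5, 28/15, -256/105).
Solving gives a_0 = -29/35, a_1 = 14/5, a_2 = -33/7, so
  g(x) = -33*x^2/7 + 14*x/5 - 29/35.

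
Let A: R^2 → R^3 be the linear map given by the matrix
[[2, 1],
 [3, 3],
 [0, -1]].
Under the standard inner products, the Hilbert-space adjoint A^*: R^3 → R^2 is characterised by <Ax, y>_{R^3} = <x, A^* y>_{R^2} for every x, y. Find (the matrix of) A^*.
A^* = A^T =
[[2, 3, 0],
 [1, 3, -1]]

For real matrices with standard dot products, the defining identity <Ax, y> = <x, A^* y> gives (Ax)^T y = x^T (A^*) y, i.e. x^T A^T y = x^T (A^*) y. Since this holds for all x, y, we must have A^* = A^T. Therefore
A^* =
[[2, 3, 0],
 [1, 3, -1]].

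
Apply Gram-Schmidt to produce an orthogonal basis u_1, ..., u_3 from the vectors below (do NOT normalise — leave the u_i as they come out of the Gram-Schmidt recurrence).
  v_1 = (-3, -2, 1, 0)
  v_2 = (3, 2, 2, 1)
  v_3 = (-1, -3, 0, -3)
Orthogonal basis:
  u_1 = (-3, -2, 1, 0)
  u_2 = (9/14, 3/7, 39/14, 1)
  u_3 = (166/131, -195/131, 108/131, -324/131)

Apply the Gram-Schmidt recurrence
  u_1 = v_1
  u_i = v_i − Σ_{j<i} ((v_i · u_j) / (u_j · u_j)) · u_j.

Step by step this gives:
  u_1 = (-3, -2, 1, 0)
  u_2 = (9/14, 3/7, 39/14, 1)
  u_3 = (166/131, -195/131, 108/131, -324/131)

Orthogonality check:
  u_2 · u_1 = 0 (should be 0)
  u_3 · u_1 = 0 (should be 0)
  u_3 · u_2 = 0 (should be 0)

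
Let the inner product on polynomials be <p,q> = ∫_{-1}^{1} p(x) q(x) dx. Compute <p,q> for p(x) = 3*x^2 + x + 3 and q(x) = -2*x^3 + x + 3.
<p,q> = 358/15

Expand the product: p(x)·q(x) = -6*x^5 - 2*x^4 - 3*x^3 + 10*x^2 + 6*x + 9.
∫_{-1}^{1} of each monomial x^k gives [2/(k+1) if k even, 0 if k odd]. Integrating term-by-term (or equivalently evaluating the antiderivative F(x) = -x^6 - 2*x^5/5 - 3*x^4/4 + 10*x^3/3 + 3*x^2 + 9*x at the endpoints):
  F(1) − F(−1) = 791/60 − (-641/60) = 358/15.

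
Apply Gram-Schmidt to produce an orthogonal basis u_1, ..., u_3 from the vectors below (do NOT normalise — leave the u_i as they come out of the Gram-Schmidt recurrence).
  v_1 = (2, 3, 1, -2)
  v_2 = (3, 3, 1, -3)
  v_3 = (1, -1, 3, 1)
Orthogonal basis:
  u_1 = (2, 3, 1, -2)
  u_2 = (5/9, -2/3, -2/9, -5/9)
  u_3 = (1, -1, 3, 1)

Apply the Gram-Schmidt recurrence
  u_1 = v_1
  u_i = v_i − Σ_{j<i} ((v_i · u_j) / (u_j · u_j)) · u_j.

Step by step this gives:
  u_1 = (2, 3, 1, -2)
  u_2 = (5/9, -2/3, -2/9, -5/9)
  u_3 = (1, -1, 3, 1)

Orthogonality check:
  u_2 · u_1 = 0 (should be 0)
  u_3 · u_1 = 0 (should be 0)
  u_3 · u_2 = 0 (should be 0)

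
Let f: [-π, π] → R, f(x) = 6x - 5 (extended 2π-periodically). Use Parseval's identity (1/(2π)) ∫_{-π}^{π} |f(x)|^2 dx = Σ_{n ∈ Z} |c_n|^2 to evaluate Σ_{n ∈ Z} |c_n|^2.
Σ |c_n|^2 = 12π^2 + 25

Expand and integrate term by term over [-π, π]:
  ∫ (6x)^2 dx = 36·(2π^3/3); ∫ 2·6·(-5)·x dx = 0 (odd integrand); ∫ (-5)^2 dx = 25·2π.
So (1/(2π)) ∫_{-π}^{π} (6x - 5)^2 dx = 36π^2/3 + 25 = 12π^2 + 25.
Parseval ⇒ Σ |c_n|^2 = 12π^2 + 25.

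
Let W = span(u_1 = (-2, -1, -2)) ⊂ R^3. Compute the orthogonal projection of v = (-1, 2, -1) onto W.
proj_W(v) = (-4/9, -2/9, -4/9)

Set up U = [u_1 | ... | u_1] ∈ R^(3×1). The projector onto W = col(U) is P = U (U^T U)^(-1) U^T.
Compute U^T U =
  [9],
and U^T v = (2).
Solve U^T U · c = U^T v for the coefficients: c = (2/9). The projection is proj_W(v) = U c.
Check: (v - proj_W(v)) · u_1 = 0  (should be 0).
Result: proj_W(v) = (-4/9, -2/9, -4/9).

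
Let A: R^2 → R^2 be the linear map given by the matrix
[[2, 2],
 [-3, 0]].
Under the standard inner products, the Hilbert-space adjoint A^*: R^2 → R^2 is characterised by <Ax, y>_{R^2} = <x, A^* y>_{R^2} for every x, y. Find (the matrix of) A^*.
A^* = A^T =
[[2, -3],
 [2, 0]]

For real matrices with standard dot products, the defining identity <Ax, y> = <x, A^* y> gives (Ax)^T y = x^T (A^*) y, i.e. x^T A^T y = x^T (A^*) y. Since this holds for all x, y, we must have A^* = A^T. Therefore
A^* =
[[2, -3],
 [2, 0]].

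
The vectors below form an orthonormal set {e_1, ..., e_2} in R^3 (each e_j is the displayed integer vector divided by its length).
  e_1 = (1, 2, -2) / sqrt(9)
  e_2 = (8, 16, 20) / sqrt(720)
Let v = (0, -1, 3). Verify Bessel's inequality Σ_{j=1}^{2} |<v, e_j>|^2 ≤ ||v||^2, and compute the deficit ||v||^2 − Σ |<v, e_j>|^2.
Σ |<v, e_j>|^2 = 49/5; ||v||^2 = 10; deficit = 1/5

Write each e_j = u_j / sqrt(<u_j, u_j>) where u_j is the displayed integer vector. Then <v, e_j> = <v, u_j> / sqrt(<u_j, u_j>), so |<v, e_j>|^2 = <v, u_j>^2 / <u_j, u_j>.
Coefficients: <v, e_1> = -8/sqrt(9), <v, e_2> = 44/sqrt(720).
Square and sum: Σ |<v, e_j>|^2 = 49/5.
Compute ||v||^2 = v·v = 10.
Deficit = 10 − 49/5 = 1/5 ≥ 0, confirming Bessel's inequality. (The deficit equals ||v − Σ <v,e_j> e_j||^2, the squared distance from v to span{e_j}.)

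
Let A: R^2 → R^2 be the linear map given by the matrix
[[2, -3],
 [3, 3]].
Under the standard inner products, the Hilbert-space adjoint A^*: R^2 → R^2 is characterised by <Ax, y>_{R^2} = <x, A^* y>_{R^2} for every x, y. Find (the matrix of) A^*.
A^* = A^T =
[[2, 3],
 [-3, 3]]

For real matrices with standard dot products, the defining identity <Ax, y> = <x, A^* y> gives (Ax)^T y = x^T (A^*) y, i.e. x^T A^T y = x^T (A^*) y. Since this holds for all x, y, we must have A^* = A^T. Therefore
A^* =
[[2, 3],
 [-3, 3]].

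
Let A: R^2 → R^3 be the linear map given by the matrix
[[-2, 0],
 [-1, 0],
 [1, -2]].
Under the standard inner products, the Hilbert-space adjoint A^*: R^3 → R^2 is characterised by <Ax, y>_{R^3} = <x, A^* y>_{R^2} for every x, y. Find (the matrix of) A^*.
A^* = A^T =
[[-2, -1, 1],
 [0, 0, -2]]

For real matrices with standard dot products, the defining identity <Ax, y> = <x, A^* y> gives (Ax)^T y = x^T (A^*) y, i.e. x^T A^T y = x^T (A^*) y. Since this holds for all x, y, we must have A^* = A^T. Therefore
A^* =
[[-2, -1, 1],
 [0, 0, -2]].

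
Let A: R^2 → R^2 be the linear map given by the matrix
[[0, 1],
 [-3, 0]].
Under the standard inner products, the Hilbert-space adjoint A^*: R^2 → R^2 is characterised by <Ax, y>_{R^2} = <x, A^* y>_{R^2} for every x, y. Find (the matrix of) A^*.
A^* = A^T =
[[0, -3],
 [1, 0]]

For real matrices with standard dot products, the defining identity <Ax, y> = <x, A^* y> gives (Ax)^T y = x^T (A^*) y, i.e. x^T A^T y = x^T (A^*) y. Since this holds for all x, y, we must have A^* = A^T. Therefore
A^* =
[[0, -3],
 [1, 0]].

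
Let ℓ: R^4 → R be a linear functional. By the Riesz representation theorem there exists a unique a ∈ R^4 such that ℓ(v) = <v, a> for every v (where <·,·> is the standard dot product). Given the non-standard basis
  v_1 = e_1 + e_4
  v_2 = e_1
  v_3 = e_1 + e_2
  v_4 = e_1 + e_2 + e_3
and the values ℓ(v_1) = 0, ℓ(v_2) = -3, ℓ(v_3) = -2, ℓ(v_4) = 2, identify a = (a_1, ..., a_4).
a = (-3, 1, 4, 3)

Write a = (a_1, ..., a_4) in the standard basis. For each basis vector v_i, ℓ(v_i) = <v_i, a> is a linear equation in the a_j's. Collect the n equations into a matrix system V a = ℓ, where row i of V is v_i (expressed in the standard basis). Since V is invertible (lower-triangular with 1s on the diagonal, up to permutation), solve by back-substitution:
  V =
[[1, 0, 0, 1],
 [1, 0, 0, 0],
 [1, 1, 0, 0],
 [1, 1, 1, 0]]
  V a = (0, -3, -2, 2)
Solving gives a = (-3, 1, 4, 3).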